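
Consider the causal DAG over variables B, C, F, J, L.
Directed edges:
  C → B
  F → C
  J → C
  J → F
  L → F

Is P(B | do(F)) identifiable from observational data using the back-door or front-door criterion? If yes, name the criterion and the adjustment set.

P(B|do(F)): backdoor, adjust for {J}.

desc(F)\{F}={B,C}; candidates ⊆ {J,L}.
size 0: {}; under {} F still reaches {B,C,J,L} ∋ B.
{J}: F⊥B given {J} in G with F→· removed — back-door holds.
P(B|do(F)) = Σ_{J} P(B|F,J)·P(J).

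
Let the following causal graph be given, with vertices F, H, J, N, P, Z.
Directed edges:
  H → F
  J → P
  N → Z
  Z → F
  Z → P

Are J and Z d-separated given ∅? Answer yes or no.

Yes — J ⊥ Z | ∅.

Bayes-Ball from J | ∅ reaches {P}.
Z ∉ reach(J|∅) ⇒ J ⊥ Z | ∅.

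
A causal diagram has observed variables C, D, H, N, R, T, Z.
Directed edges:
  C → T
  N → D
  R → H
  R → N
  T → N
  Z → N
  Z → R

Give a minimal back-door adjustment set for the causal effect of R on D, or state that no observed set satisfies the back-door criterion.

R→D: minimal back-door set {Z}.

desc(R)\{R}={D,H,N}; candidates ⊆ {C,T,Z}.
size 0: {}; under {} R still reaches {D,N,Z} ∋ D.
{Z}: R⊥D given {Z} in G with R→· removed — back-door holds.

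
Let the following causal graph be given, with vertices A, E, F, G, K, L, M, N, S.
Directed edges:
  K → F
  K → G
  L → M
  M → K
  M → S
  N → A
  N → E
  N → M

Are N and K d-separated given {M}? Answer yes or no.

Yes — N ⊥ K | {M}.

Bayes-Ball from N | {M} reaches {A,E,L}.
K ∉ reach(N|{M}) ⇒ N ⊥ K | {M}.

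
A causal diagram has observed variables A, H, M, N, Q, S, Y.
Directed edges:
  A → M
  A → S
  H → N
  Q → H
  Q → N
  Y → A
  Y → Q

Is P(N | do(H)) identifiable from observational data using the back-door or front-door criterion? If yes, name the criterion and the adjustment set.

P(N|do(H)): backdoor, adjust for {Q}.

desc(H)\{H}={N}; candidates ⊆ {A,M,Q,S,Y}.
size 0: {}; under {} H still reaches {A,M,N,Q,S,Y} ∋ N.
{Q}: H⊥N given {Q} in G with H→· removed — back-door holds.
P(N|do(H)) = Σ_{Q} P(N|H,Q)·P(Q).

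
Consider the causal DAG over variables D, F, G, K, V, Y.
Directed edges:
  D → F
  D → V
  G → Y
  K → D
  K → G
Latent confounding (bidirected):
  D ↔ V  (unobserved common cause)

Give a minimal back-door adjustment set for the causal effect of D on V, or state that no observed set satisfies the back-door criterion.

D→V: no observed back-door set.

desc(D)\{D}={F,V}; candidates ⊆ {G,K,Y}.
D↔V: latent back-door arc(s) into D.
size 0: {}; under {} D still reaches {G,K,V,Y} ∋ V.
size 1: {G}, {K}, {Y}; under {G} D still reaches {K,V} ∋ V.
size 2: {G,K}, {G,Y}, {K,Y}; under {G,K} D still reaches {V} ∋ V.
D↔V cannot be blocked by any observed set — no back-door set.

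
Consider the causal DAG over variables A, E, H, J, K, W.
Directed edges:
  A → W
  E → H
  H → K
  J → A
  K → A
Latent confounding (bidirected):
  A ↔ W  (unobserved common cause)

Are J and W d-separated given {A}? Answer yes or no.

No — J and W are d-connected given {A}.

Bayes-Ball from J | {A} reaches {E,H,K,W}.
W ∈ reach(J|{A}) ⇒ J ⊥̸ W | {A}.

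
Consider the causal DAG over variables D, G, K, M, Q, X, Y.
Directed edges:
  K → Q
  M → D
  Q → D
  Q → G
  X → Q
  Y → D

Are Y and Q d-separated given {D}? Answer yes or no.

No — Y and Q are d-connected given {D}.

Bayes-Ball from Y | {D} reaches {G,K,M,Q,X}.
Q ∈ reach(Y|{D}) ⇒ Y ⊥̸ Q | {D}.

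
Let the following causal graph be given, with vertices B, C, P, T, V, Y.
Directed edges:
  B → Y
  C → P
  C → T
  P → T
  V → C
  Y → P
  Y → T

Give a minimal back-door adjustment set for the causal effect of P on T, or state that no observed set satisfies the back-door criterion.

desc(P)\{P}={T}; candidates ⊆ {B,C,V,Y}.
size 0: {}; under {} P still reaches {B,C,T,V,Y} ∋ T.
size 1: {B}, {C}, {V} …(+1); under {B} P still reaches {C,T,V,Y} ∋ T.
{C,Y}: P⊥T given {C,Y} in G with P→· removed — back-door holds.

P→T: minimal back-door set {C, Y}.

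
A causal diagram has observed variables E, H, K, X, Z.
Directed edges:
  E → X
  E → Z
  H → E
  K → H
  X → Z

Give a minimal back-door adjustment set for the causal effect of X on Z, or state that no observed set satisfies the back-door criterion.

X→Z: minimal back-door set {E}.

desc(X)\{X}={Z}; candidates ⊆ {E,H,K}.
size 0: {}; under {} X still reaches {E,H,K,Z} ∋ Z.
{E}: X⊥Z given {E} in G with X→· removed — back-door holds.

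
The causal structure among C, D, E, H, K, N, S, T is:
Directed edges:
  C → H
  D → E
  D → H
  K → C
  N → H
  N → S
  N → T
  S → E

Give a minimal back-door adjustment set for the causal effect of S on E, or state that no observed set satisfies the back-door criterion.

desc(S)\{S}={E}; candidates ⊆ {C,D,H,K,N,T}.
∅: S⊥E given ∅ in G with S→· removed — back-door holds.

S→E: minimal back-door set ∅.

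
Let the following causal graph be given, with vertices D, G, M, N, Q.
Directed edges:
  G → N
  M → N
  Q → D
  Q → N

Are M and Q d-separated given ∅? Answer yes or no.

Bayes-Ball from M | ∅ reaches {N}.
Q ∉ reach(M|∅) ⇒ M ⊥ Q | ∅.

Yes — M ⊥ Q | ∅.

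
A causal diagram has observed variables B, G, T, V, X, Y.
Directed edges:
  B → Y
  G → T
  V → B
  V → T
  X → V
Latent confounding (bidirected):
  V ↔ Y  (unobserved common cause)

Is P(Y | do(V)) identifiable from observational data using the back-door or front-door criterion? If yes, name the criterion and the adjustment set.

P(Y|do(V)): frontdoor, adjust for {B}.

desc(V)\{V}={B,T,Y}; candidates ⊆ {G,X}.
V↔Y: latent back-door arc(s) into V.
size 0: {}; under {} V still reaches {X,Y} ∋ Y.
size 1: {G}, {X}; under {G} V still reaches {X,Y} ∋ Y.
size 2: {G,X}; under {G,X} V still reaches {Y} ∋ Y.
V↔Y cannot be blocked by any observed set — no back-door set.
{B}: (i) intercepts every directed V→Y path; (ii) no back-door V→{B}; (iii) {V} blocks every back-door {B}→Y. Front-door holds.
P(Y|do(V)) = Σ_{B} P(B|V) Σ_{V'} P(Y|B,V')P(V').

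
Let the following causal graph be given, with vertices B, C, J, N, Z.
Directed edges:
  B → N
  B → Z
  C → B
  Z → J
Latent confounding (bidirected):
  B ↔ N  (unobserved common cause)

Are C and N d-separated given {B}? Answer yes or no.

No — C and N are d-connected given {B}.

Bayes-Ball from C | {B} reaches {N}.
N ∈ reach(C|{B}) ⇒ C ⊥̸ N | {B}.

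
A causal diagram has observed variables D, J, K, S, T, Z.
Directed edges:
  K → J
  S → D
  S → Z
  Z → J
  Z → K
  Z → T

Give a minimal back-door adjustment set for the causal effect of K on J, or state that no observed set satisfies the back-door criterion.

desc(K)\{K}={J}; candidates ⊆ {D,S,T,Z}.
size 0: {}; under {} K still reaches {D,J,S,T,Z} ∋ J.
{Z}: K⊥J given {Z} in G with K→· removed — back-door holds.

K→J: minimal back-door set {Z}.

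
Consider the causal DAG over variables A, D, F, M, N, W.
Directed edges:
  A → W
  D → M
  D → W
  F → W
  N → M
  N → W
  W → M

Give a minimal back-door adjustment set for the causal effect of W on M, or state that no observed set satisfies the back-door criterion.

W→M: minimal back-door set {D, N}.

desc(W)\{W}={M}; candidates ⊆ {A,D,F,N}.
size 0: {}; under {} W still reaches {A,D,F,M,N} ∋ M.
size 1: {A}, {D}, {F} …(+1); under {A} W still reaches {D,F,M,N} ∋ M.
{D,N}: W⊥M given {D,N} in G with W→· removed — back-door holds.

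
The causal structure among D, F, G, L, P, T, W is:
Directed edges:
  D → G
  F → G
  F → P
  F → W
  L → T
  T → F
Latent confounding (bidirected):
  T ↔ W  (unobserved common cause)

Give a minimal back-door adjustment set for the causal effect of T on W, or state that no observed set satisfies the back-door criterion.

T→W: no observed back-door set.

desc(T)\{T}={F,G,P,W}; candidates ⊆ {D,L}.
T↔W: latent back-door arc(s) into T.
size 0: {}; under {} T still reaches {L,W} ∋ W.
size 1: {D}, {L}; under {D} T still reaches {L,W} ∋ W.
size 2: {D,L}; under {D,L} T still reaches {W} ∋ W.
T↔W cannot be blocked by any observed set — no back-door set.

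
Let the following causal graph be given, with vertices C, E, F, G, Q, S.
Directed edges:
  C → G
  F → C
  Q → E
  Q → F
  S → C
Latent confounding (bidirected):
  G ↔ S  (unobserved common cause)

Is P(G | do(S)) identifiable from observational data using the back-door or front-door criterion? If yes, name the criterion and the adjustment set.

desc(S)\{S}={C,G}; candidates ⊆ {E,F,Q}.
S↔G: latent back-door arc(s) into S.
size 0: {}; under {} S still reaches {G} ∋ G.
size 1: {E}, {F}, {Q}; under {E} S still reaches {G} ∋ G.
size 2: {E,F}, {E,Q}, {F,Q}; under {E,F} S still reaches {G} ∋ G.
S↔G cannot be blocked by any observed set — no back-door set.
{C}: (i) intercepts every directed S→G path; (ii) no back-door S→{C}; (iii) {S} blocks every back-door {C}→G. Front-door holds.
P(G|do(S)) = Σ_{C} P(C|S) Σ_{S'} P(G|C,S')P(S').

P(G|do(S)): frontdoor, adjust for {C}.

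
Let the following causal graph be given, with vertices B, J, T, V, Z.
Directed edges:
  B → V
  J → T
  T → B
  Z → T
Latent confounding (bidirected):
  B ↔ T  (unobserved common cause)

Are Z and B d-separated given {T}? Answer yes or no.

No — Z and B are d-connected given {T}.

Bayes-Ball from Z | {T} reaches {B,J,V}.
B ∈ reach(Z|{T}) ⇒ Z ⊥̸ B | {T}.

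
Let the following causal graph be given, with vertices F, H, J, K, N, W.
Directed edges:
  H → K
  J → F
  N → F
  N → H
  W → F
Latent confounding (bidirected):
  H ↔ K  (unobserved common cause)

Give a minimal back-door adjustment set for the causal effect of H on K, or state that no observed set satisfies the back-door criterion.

desc(H)\{H}={K}; candidates ⊆ {F,J,N,W}.
H↔K: latent back-door arc(s) into H.
size 0: {}; under {} H still reaches {F,K,N} ∋ K.
size 1: {F}, {J}, {N} …(+1); under {F} H still reaches {J,K,N,W} ∋ K.
size 2: {F,J}, {F,N}, {F,W} …(+3); under {F,J} H still reaches {K,N,W} ∋ K.
H↔K cannot be blocked by any observed set — no back-door set.

H→K: no observed back-door set.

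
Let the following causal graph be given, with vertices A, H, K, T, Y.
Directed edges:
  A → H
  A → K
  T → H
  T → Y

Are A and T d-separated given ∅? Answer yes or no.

Yes — A ⊥ T | ∅.

Bayes-Ball from A | ∅ reaches {H,K}.
T ∉ reach(A|∅) ⇒ A ⊥ T | ∅.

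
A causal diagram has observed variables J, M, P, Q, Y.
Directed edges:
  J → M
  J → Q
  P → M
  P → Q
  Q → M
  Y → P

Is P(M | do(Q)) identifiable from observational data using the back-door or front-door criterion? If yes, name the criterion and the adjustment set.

desc(Q)\{Q}={M}; candidates ⊆ {J,P,Y}.
size 0: {}; under {} Q still reaches {J,M,P,Y} ∋ M.
size 1: {J}, {P}, {Y}; under {J} Q still reaches {M,P,Y} ∋ M.
{J,P}: Q⊥M given {J,P} in G with Q→· removed — back-door holds.
P(M|do(Q)) = Σ_{J,P} P(M|Q,J,P)·P(J,P).

P(M|do(Q)): backdoor, adjust for {J, P}.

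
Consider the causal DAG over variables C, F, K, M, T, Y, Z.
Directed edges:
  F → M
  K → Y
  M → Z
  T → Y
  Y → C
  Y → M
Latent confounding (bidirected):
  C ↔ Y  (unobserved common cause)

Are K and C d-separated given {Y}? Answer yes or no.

Bayes-Ball from K | {Y} reaches {C,T}.
C ∈ reach(K|{Y}) ⇒ K ⊥̸ C | {Y}.

No — K and C are d-connected given {Y}.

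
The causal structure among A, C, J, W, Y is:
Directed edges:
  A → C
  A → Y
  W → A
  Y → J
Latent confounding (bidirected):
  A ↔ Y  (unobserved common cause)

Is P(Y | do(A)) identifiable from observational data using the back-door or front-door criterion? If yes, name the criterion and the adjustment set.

desc(A)\{A}={C,J,Y}; candidates ⊆ {W}.
A↔Y: latent back-door arc(s) into A.
size 0: {}; under {} A still reaches {J,W,Y} ∋ Y.
size 1: {W}; under {W} A still reaches {J,Y} ∋ Y.
A↔Y cannot be blocked by any observed set — no back-door set.
No mediator lies on a directed A→…→Y path.
Neither criterion identifies P(Y|do(A)) in this graph.

P(Y|do(A)): not identifiable (no BD/FD set).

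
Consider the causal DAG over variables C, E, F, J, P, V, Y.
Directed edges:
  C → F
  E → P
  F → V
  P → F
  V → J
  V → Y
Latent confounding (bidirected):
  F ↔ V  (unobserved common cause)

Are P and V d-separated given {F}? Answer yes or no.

No — P and V are d-connected given {F}.

Bayes-Ball from P | {F} reaches {C,E,J,V,Y}.
V ∈ reach(P|{F}) ⇒ P ⊥̸ V | {F}.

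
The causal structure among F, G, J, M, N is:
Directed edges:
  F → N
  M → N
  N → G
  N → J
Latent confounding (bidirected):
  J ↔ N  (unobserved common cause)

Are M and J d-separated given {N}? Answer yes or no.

No — M and J are d-connected given {N}.

Bayes-Ball from M | {N} reaches {F,J}.
J ∈ reach(M|{N}) ⇒ M ⊥̸ J | {N}.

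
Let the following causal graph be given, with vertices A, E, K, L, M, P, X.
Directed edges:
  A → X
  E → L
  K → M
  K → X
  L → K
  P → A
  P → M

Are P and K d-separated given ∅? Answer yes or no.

Bayes-Ball from P | ∅ reaches {A,M,X}.
K ∉ reach(P|∅) ⇒ P ⊥ K | ∅.

Yes — P ⊥ K | ∅.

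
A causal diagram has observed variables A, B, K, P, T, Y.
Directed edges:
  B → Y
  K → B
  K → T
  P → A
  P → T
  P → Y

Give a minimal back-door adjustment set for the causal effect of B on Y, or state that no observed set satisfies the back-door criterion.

desc(B)\{B}={Y}; candidates ⊆ {A,K,P,T}.
∅: B⊥Y given ∅ in G with B→· removed — back-door holds.

B→Y: minimal back-door set ∅.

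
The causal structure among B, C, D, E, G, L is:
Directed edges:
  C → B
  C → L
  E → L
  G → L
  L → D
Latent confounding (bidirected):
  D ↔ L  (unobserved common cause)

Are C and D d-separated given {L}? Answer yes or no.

No — C and D are d-connected given {L}.

Bayes-Ball from C | {L} reaches {B,D,E,G}.
D ∈ reach(C|{L}) ⇒ C ⊥̸ D | {L}.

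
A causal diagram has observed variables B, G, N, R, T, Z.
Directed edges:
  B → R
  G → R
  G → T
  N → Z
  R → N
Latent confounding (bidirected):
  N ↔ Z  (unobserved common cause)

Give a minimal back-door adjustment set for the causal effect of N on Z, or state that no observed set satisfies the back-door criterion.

desc(N)\{N}={Z}; candidates ⊆ {B,G,R,T}.
N↔Z: latent back-door arc(s) into N.
size 0: {}; under {} N still reaches {B,G,R,T,Z} ∋ Z.
size 1: {B}, {G}, {R} …(+1); under {B} N still reaches {G,R,T,Z} ∋ Z.
size 2: {B,G}, {B,R}, {B,T} …(+3); under {B,G} N still reaches {R,Z} ∋ Z.
N↔Z cannot be blocked by any observed set — no back-door set.

N→Z: no observed back-door set.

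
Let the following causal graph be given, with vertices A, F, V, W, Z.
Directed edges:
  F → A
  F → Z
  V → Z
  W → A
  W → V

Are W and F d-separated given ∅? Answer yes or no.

Bayes-Ball from W | ∅ reaches {A,V,Z}.
F ∉ reach(W|∅) ⇒ W ⊥ F | ∅.

Yes — W ⊥ F | ∅.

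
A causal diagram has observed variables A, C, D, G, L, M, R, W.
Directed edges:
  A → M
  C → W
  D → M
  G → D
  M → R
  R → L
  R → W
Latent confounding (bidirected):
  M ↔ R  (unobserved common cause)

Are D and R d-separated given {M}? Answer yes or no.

Bayes-Ball from D | {M} reaches {A,G,L,R,W}.
R ∈ reach(D|{M}) ⇒ D ⊥̸ R | {M}.

No — D and R are d-connected given {M}.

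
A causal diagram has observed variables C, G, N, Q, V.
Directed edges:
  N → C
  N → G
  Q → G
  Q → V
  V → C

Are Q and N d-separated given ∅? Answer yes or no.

Yes — Q ⊥ N | ∅.

Bayes-Ball from Q | ∅ reaches {C,G,V}.
N ∉ reach(Q|∅) ⇒ Q ⊥ N | ∅.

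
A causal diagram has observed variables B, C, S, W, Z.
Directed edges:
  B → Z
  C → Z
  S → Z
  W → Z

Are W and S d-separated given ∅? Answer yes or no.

Bayes-Ball from W | ∅ reaches {Z}.
S ∉ reach(W|∅) ⇒ W ⊥ S | ∅.

Yes — W ⊥ S | ∅.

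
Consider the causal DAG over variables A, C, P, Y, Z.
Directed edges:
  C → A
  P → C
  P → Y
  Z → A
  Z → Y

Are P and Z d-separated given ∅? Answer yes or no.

Bayes-Ball from P | ∅ reaches {A,C,Y}.
Z ∉ reach(P|∅) ⇒ P ⊥ Z | ∅.

Yes — P ⊥ Z | ∅.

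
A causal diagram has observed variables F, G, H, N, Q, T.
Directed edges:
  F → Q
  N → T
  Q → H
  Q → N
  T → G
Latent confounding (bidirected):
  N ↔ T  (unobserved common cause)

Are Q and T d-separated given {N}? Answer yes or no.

Bayes-Ball from Q | {N} reaches {F,G,H,T}.
T ∈ reach(Q|{N}) ⇒ Q ⊥̸ T | {N}.

No — Q and T are d-connected given {N}.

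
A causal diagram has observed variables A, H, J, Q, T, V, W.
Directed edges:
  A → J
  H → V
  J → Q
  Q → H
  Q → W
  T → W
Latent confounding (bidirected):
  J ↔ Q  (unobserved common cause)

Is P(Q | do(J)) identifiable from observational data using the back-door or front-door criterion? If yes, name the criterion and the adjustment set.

P(Q|do(J)): not identifiable (no BD/FD set).

desc(J)\{J}={H,Q,V,W}; candidates ⊆ {A,T}.
J↔Q: latent back-door arc(s) into J.
size 0: {}; under {} J still reaches {A,H,Q,V,W} ∋ Q.
size 1: {A}, {T}; under {A} J still reaches {H,Q,V,W} ∋ Q.
size 2: {A,T}; under {A,T} J still reaches {H,Q,V,W} ∋ Q.
J↔Q cannot be blocked by any observed set — no back-door set.
No mediator lies on a directed J→…→Q path.
Neither criterion identifies P(Q|do(J)) in this graph.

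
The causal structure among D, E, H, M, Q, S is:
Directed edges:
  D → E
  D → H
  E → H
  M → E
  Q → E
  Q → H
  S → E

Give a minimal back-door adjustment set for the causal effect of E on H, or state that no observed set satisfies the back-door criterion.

E→H: minimal back-door set {D, Q}.

desc(E)\{E}={H}; candidates ⊆ {D,M,Q,S}.
size 0: {}; under {} E still reaches {D,H,M,Q,S} ∋ H.
size 1: {D}, {M}, {Q} …(+1); under {D} E still reaches {H,M,Q,S} ∋ H.
{D,Q}: E⊥H given {D,Q} in G with E→· removed — back-door holds.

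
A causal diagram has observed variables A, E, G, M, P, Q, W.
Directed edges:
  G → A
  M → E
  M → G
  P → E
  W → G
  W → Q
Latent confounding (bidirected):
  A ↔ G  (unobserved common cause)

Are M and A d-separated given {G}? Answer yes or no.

No — M and A are d-connected given {G}.

Bayes-Ball from M | {G} reaches {A,E,Q,W}.
A ∈ reach(M|{G}) ⇒ M ⊥̸ A | {G}.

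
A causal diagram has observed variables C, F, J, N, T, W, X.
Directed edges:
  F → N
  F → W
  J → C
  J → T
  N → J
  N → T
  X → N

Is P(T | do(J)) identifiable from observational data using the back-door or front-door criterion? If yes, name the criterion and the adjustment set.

P(T|do(J)): backdoor, adjust for {N}.

desc(J)\{J}={C,T}; candidates ⊆ {F,N,W,X}.
size 0: {}; under {} J still reaches {F,N,T,W,X} ∋ T.
{N}: J⊥T given {N} in G with J→· removed — back-door holds.
P(T|do(J)) = Σ_{N} P(T|J,N)·P(N).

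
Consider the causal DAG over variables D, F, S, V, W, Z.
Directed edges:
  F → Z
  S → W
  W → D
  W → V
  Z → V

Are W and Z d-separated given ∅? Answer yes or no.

Yes — W ⊥ Z | ∅.

Bayes-Ball from W | ∅ reaches {D,S,V}.
Z ∉ reach(W|∅) ⇒ W ⊥ Z | ∅.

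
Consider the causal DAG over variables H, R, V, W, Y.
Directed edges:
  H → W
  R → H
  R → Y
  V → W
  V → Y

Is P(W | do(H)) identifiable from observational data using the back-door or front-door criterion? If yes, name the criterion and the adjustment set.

desc(H)\{H}={W}; candidates ⊆ {R,V,Y}.
∅: H⊥W given ∅ in G with H→· removed — back-door holds.
P(W|do(H)) = P(W|H) — no adjustment needed.

P(W|do(H)): backdoor, adjust for ∅.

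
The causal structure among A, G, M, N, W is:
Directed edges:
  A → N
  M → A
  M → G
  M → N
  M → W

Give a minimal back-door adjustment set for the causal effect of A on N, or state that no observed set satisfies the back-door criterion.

A→N: minimal back-door set {M}.

desc(A)\{A}={N}; candidates ⊆ {G,M,W}.
size 0: {}; under {} A still reaches {G,M,N,W} ∋ N.
{M}: A⊥N given {M} in G with A→· removed — back-door holds.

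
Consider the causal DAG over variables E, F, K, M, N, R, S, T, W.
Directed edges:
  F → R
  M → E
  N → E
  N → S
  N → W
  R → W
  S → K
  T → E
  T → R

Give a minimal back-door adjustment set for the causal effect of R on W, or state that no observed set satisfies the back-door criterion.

desc(R)\{R}={W}; candidates ⊆ {E,F,K,M,N,S,T}.
∅: R⊥W given ∅ in G with R→· removed — back-door holds.

R→W: minimal back-door set ∅.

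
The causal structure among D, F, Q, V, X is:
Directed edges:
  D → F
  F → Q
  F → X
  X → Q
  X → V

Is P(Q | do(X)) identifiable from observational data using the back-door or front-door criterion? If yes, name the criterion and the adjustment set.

P(Q|do(X)): backdoor, adjust for {F}.

desc(X)\{X}={Q,V}; candidates ⊆ {D,F}.
size 0: {}; under {} X still reaches {D,F,Q} ∋ Q.
{F}: X⊥Q given {F} in G with X→· removed — back-door holds.
P(Q|do(X)) = Σ_{F} P(Q|X,F)·P(F).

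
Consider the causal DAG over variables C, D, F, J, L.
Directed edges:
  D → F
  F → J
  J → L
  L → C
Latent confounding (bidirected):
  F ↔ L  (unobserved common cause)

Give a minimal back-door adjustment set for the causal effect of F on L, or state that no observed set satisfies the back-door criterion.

desc(F)\{F}={C,J,L}; candidates ⊆ {D}.
F↔L: latent back-door arc(s) into F.
size 0: {}; under {} F still reaches {C,D,L} ∋ L.
size 1: {D}; under {D} F still reaches {C,L} ∋ L.
F↔L cannot be blocked by any observed set — no back-door set.

F→L: no observed back-door set.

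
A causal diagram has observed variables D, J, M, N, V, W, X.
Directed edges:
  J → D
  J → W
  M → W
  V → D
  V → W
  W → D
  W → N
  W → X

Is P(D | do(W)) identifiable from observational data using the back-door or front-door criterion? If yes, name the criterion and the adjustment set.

desc(W)\{W}={D,N,X}; candidates ⊆ {J,M,V}.
size 0: {}; under {} W still reaches {D,J,M,V} ∋ D.
size 1: {J}, {M}, {V}; under {J} W still reaches {D,M,V} ∋ D.
{J,V}: W⊥D given {J,V} in G with W→· removed — back-door holds.
P(D|do(W)) = Σ_{J,V} P(D|W,J,V)·P(J,V).

P(D|do(W)): backdoor, adjust for {J, V}.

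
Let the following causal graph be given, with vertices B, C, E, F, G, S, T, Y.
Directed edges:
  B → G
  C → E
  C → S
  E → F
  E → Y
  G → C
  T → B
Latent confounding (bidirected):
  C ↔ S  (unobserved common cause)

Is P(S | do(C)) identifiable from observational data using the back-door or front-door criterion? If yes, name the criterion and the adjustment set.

desc(C)\{C}={E,F,S,Y}; candidates ⊆ {B,G,T}.
C↔S: latent back-door arc(s) into C.
size 0: {}; under {} C still reaches {B,G,S,T} ∋ S.
size 1: {B}, {G}, {T}; under {B} C still reaches {G,S} ∋ S.
size 2: {B,G}, {B,T}, {G,T}; under {B,G} C still reaches {S} ∋ S.
C↔S cannot be blocked by any observed set — no back-door set.
No mediator lies on a directed C→…→S path.
Neither criterion identifies P(S|do(C)) in this graph.

P(S|do(C)): not identifiable (no BD/FD set).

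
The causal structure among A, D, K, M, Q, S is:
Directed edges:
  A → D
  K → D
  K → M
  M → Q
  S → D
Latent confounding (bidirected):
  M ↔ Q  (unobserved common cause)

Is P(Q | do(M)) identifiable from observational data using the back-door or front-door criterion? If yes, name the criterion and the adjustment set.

P(Q|do(M)): not identifiable (no BD/FD set).

desc(M)\{M}={Q}; candidates ⊆ {A,D,K,S}.
M↔Q: latent back-door arc(s) into M.
size 0: {}; under {} M still reaches {D,K,Q} ∋ Q.
size 1: {A}, {D}, {K} …(+1); under {A} M still reaches {D,K,Q} ∋ Q.
size 2: {A,D}, {A,K}, {A,S} …(+3); under {A,D} M still reaches {K,Q,S} ∋ Q.
M↔Q cannot be blocked by any observed set — no back-door set.
No mediator lies on a directed M→…→Q path.
Neither criterion identifies P(Q|do(M)) in this graph.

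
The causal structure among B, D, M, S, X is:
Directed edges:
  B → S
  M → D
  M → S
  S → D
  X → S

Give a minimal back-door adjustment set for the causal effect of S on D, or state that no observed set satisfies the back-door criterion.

S→D: minimal back-door set {M}.

desc(S)\{S}={D}; candidates ⊆ {B,M,X}.
size 0: {}; under {} S still reaches {B,D,M,X} ∋ D.
{M}: S⊥D given {M} in G with S→· removed — back-door holds.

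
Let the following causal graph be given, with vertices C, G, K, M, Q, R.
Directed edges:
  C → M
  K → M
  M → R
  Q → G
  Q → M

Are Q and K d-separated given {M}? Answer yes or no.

Bayes-Ball from Q | {M} reaches {C,G,K}.
K ∈ reach(Q|{M}) ⇒ Q ⊥̸ K | {M}.

No — Q and K are d-connected given {M}.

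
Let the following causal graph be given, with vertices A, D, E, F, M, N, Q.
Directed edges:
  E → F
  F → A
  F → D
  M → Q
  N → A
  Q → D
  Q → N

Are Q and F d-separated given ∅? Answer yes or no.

Bayes-Ball from Q | ∅ reaches {A,D,M,N}.
F ∉ reach(Q|∅) ⇒ Q ⊥ F | ∅.

Yes — Q ⊥ F | ∅.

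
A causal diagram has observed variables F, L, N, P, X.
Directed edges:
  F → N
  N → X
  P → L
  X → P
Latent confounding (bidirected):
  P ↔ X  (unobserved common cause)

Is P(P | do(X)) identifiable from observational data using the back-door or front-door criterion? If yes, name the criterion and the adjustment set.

desc(X)\{X}={L,P}; candidates ⊆ {F,N}.
X↔P: latent back-door arc(s) into X.
size 0: {}; under {} X still reaches {F,L,N,P} ∋ P.
size 1: {F}, {N}; under {F} X still reaches {L,N,P} ∋ P.
size 2: {F,N}; under {F,N} X still reaches {L,P} ∋ P.
X↔P cannot be blocked by any observed set — no back-door set.
No mediator lies on a directed X→…→P path.
Neither criterion identifies P(P|do(X)) in this graph.

P(P|do(X)): not identifiable (no BD/FD set).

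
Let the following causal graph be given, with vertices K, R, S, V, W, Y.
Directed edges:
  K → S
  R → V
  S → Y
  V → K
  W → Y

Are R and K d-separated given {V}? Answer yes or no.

Yes — R ⊥ K | {V}.

Bayes-Ball from R | {V} reaches ∅.
K ∉ reach(R|{V}) ⇒ R ⊥ K | {V}.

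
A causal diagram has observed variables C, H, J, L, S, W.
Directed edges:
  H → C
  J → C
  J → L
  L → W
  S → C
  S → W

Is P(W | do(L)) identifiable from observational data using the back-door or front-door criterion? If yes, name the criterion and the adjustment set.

P(W|do(L)): backdoor, adjust for ∅.

desc(L)\{L}={W}; candidates ⊆ {C,H,J,S}.
∅: L⊥W given ∅ in G with L→· removed — back-door holds.
P(W|do(L)) = P(W|L) — no adjustment needed.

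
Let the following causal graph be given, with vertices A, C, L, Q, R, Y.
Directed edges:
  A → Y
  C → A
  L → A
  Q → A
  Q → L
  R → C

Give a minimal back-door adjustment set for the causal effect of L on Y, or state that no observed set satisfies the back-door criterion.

L→Y: minimal back-door set {Q}.

desc(L)\{L}={A,Y}; candidates ⊆ {C,Q,R}.
size 0: {}; under {} L still reaches {A,Q,Y} ∋ Y.
{Q}: L⊥Y given {Q} in G with L→· removed — back-door holds.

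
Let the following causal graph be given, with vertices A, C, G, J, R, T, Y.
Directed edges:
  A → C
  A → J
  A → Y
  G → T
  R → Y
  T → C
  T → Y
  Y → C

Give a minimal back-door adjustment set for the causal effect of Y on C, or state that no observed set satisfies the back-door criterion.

Y→C: minimal back-door set {A, T}.

desc(Y)\{Y}={C}; candidates ⊆ {A,G,J,R,T}.
size 0: {}; under {} Y still reaches {A,C,G,J,R,T} ∋ C.
size 1: {A}, {G}, {J} …(+2); under {A} Y still reaches {C,G,R,T} ∋ C.
{A,T}: Y⊥C given {A,T} in G with Y→· removed — back-door holds.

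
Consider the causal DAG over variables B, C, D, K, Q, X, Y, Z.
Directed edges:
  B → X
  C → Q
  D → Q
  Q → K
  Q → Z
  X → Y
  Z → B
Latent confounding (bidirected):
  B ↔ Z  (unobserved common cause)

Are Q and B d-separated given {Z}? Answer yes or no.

No — Q and B are d-connected given {Z}.

Bayes-Ball from Q | {Z} reaches {B,C,D,K,X,Y}.
B ∈ reach(Q|{Z}) ⇒ Q ⊥̸ B | {Z}.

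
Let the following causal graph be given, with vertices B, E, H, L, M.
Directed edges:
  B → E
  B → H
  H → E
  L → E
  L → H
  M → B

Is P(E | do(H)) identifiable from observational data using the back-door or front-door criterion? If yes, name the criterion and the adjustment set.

desc(H)\{H}={E}; candidates ⊆ {B,L,M}.
size 0: {}; under {} H still reaches {B,E,L,M} ∋ E.
size 1: {B}, {L}, {M}; under {B} H still reaches {E,L} ∋ E.
{B,L}: H⊥E given {B,L} in G with H→· removed — back-door holds.
P(E|do(H)) = Σ_{B,L} P(E|H,B,L)·P(B,L).

P(E|do(H)): backdoor, adjust for {B, L}.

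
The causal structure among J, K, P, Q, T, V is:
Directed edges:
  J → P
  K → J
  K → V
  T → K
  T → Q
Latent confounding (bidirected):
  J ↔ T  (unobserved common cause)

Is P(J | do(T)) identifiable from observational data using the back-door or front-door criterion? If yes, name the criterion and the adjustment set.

desc(T)\{T}={J,K,P,Q,V}; candidates ⊆ {—}.
T↔J: latent back-door arc(s) into T.
size 0: {}; under {} T still reaches {J,P} ∋ J.
T↔J cannot be blocked by any observed set — no back-door set.
{K}: (i) intercepts every directed T→J path; (ii) no back-door T→{K}; (iii) {T} blocks every back-door {K}→J. Front-door holds.
P(J|do(T)) = Σ_{K} P(K|T) Σ_{T'} P(J|K,T')P(T').

P(J|do(T)): frontdoor, adjust for {K}.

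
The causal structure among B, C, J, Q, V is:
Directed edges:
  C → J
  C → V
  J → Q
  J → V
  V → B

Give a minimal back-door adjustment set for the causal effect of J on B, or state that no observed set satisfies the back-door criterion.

J→B: minimal back-door set {C}.

desc(J)\{J}={B,Q,V}; candidates ⊆ {C}.
size 0: {}; under {} J still reaches {B,C,V} ∋ B.
{C}: J⊥B given {C} in G with J→· removed — back-door holds.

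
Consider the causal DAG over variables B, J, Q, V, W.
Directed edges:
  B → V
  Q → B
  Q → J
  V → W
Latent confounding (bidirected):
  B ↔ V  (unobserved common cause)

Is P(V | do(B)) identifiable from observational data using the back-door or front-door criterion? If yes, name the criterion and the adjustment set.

P(V|do(B)): not identifiable (no BD/FD set).

desc(B)\{B}={V,W}; candidates ⊆ {J,Q}.
B↔V: latent back-door arc(s) into B.
size 0: {}; under {} B still reaches {J,Q,V,W} ∋ V.
size 1: {J}, {Q}; under {J} B still reaches {Q,V,W} ∋ V.
size 2: {J,Q}; under {J,Q} B still reaches {V,W} ∋ V.
B↔V cannot be blocked by any observed set — no back-door set.
No mediator lies on a directed B→…→V path.
Neither criterion identifies P(V|do(B)) in this graph.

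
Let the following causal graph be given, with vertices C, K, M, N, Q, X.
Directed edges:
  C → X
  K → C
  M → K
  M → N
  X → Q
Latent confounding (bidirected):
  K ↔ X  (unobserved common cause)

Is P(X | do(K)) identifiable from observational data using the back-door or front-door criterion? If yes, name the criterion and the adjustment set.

P(X|do(K)): frontdoor, adjust for {C}.

desc(K)\{K}={C,Q,X}; candidates ⊆ {M,N}.
K↔X: latent back-door arc(s) into K.
size 0: {}; under {} K still reaches {M,N,Q,X} ∋ X.
size 1: {M}, {N}; under {M} K still reaches {Q,X} ∋ X.
size 2: {M,N}; under {M,N} K still reaches {Q,X} ∋ X.
K↔X cannot be blocked by any observed set — no back-door set.
{C}: (i) intercepts every directed K→X path; (ii) no back-door K→{C}; (iii) {K} blocks every back-door {C}→X. Front-door holds.
P(X|do(K)) = Σ_{C} P(C|K) Σ_{K'} P(X|C,K')P(K').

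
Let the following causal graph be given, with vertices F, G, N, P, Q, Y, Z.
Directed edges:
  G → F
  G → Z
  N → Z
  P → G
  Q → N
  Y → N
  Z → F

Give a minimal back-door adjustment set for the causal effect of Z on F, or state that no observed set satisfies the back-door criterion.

Z→F: minimal back-door set {G}.

desc(Z)\{Z}={F}; candidates ⊆ {G,N,P,Q,Y}.
size 0: {}; under {} Z still reaches {F,G,N,P,Q,Y} ∋ F.
{G}: Z⊥F given {G} in G with Z→· removed — back-door holds.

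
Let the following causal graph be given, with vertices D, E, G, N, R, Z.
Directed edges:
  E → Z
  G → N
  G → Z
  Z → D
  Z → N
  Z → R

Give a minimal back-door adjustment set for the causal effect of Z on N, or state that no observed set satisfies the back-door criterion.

desc(Z)\{Z}={D,N,R}; candidates ⊆ {E,G}.
size 0: {}; under {} Z still reaches {E,G,N} ∋ N.
{G}: Z⊥N given {G} in G with Z→· removed — back-door holds.

Z→N: minimal back-door set {G}.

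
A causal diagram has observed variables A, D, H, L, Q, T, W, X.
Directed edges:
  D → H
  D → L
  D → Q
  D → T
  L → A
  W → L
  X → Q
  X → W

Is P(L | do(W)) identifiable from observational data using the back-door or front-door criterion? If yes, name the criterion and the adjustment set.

desc(W)\{W}={A,L}; candidates ⊆ {D,H,Q,T,X}.
∅: W⊥L given ∅ in G with W→· removed — back-door holds.
P(L|do(W)) = P(L|W) — no adjustment needed.

P(L|do(W)): backdoor, adjust for ∅.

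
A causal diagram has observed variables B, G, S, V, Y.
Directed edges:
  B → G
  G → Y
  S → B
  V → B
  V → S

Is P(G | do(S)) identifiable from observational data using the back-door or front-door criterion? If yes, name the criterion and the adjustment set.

desc(S)\{S}={B,G,Y}; candidates ⊆ {V}.
size 0: {}; under {} S still reaches {B,G,V,Y} ∋ G.
{V}: S⊥G given {V} in G with S→· removed — back-door holds.
P(G|do(S)) = Σ_{V} P(G|S,V)·P(V).

P(G|do(S)): backdoor, adjust for {V}.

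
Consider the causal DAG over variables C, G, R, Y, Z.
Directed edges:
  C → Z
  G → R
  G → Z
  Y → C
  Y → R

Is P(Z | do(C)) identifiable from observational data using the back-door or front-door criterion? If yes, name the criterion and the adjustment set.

desc(C)\{C}={Z}; candidates ⊆ {G,R,Y}.
∅: C⊥Z given ∅ in G with C→· removed — back-door holds.
P(Z|do(C)) = P(Z|C) — no adjustment needed.

P(Z|do(C)): backdoor, adjust for ∅.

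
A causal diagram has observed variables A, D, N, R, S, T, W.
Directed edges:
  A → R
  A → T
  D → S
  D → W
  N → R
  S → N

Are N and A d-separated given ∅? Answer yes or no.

Bayes-Ball from N | ∅ reaches {D,R,S,W}.
A ∉ reach(N|∅) ⇒ N ⊥ A | ∅.

Yes — N ⊥ A | ∅.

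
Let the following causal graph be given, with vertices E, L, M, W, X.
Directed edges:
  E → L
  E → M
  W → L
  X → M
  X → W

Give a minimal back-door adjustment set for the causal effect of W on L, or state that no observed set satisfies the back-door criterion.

desc(W)\{W}={L}; candidates ⊆ {E,M,X}.
∅: W⊥L given ∅ in G with W→· removed — back-door holds.

W→L: minimal back-door set ∅.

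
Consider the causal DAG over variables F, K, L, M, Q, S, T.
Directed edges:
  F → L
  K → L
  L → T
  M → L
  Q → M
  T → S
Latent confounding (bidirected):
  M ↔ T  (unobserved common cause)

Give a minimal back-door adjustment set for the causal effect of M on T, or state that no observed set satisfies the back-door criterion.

M→T: no observed back-door set.

desc(M)\{M}={L,S,T}; candidates ⊆ {F,K,Q}.
M↔T: latent back-door arc(s) into M.
size 0: {}; under {} M still reaches {Q,S,T} ∋ T.
size 1: {F}, {K}, {Q}; under {F} M still reaches {Q,S,T} ∋ T.
size 2: {F,K}, {F,Q}, {K,Q}; under {F,K} M still reaches {Q,S,T} ∋ T.
M↔T cannot be blocked by any observed set — no back-door set.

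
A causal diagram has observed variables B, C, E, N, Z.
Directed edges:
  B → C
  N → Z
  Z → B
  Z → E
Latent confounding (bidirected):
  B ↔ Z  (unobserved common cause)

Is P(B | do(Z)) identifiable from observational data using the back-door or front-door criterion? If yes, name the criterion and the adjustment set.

desc(Z)\{Z}={B,C,E}; candidates ⊆ {N}.
Z↔B: latent back-door arc(s) into Z.
size 0: {}; under {} Z still reaches {B,C,N} ∋ B.
size 1: {N}; under {N} Z still reaches {B,C} ∋ B.
Z↔B cannot be blocked by any observed set — no back-door set.
No mediator lies on a directed Z→…→B path.
Neither criterion identifies P(B|do(Z)) in this graph.

P(B|do(Z)): not identifiable (no BD/FD set).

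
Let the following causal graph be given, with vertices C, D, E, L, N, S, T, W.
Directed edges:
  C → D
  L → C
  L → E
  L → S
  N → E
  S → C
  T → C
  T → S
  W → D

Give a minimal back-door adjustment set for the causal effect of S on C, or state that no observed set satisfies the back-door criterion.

desc(S)\{S}={C,D}; candidates ⊆ {E,L,N,T,W}.
size 0: {}; under {} S still reaches {C,D,E,L,T} ∋ C.
size 1: {E}, {L}, {N} …(+2); under {E} S still reaches {C,D,L,N,T} ∋ C.
{L,T}: S⊥C given {L,T} in G with S→· removed — back-door holds.

S→C: minimal back-door set {L, T}.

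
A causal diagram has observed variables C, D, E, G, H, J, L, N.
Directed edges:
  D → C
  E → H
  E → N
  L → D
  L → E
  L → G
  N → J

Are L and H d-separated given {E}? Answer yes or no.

Yes — L ⊥ H | {E}.

Bayes-Ball from L | {E} reaches {C,D,G}.
H ∉ reach(L|{E}) ⇒ L ⊥ H | {E}.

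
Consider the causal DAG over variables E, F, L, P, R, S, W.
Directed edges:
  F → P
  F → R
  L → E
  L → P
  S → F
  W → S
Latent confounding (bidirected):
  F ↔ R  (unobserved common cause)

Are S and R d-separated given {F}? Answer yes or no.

Bayes-Ball from S | {F} reaches {R,W}.
R ∈ reach(S|{F}) ⇒ S ⊥̸ R | {F}.

No — S and R are d-connected given {F}.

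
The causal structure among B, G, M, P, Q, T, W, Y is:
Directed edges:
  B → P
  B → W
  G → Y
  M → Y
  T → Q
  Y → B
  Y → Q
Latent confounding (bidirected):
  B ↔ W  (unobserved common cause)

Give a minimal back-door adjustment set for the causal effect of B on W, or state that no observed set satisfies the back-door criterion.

B→W: no observed back-door set.

desc(B)\{B}={P,W}; candidates ⊆ {G,M,Q,T,Y}.
B↔W: latent back-door arc(s) into B.
size 0: {}; under {} B still reaches {G,M,Q,W,Y} ∋ W.
size 1: {G}, {M}, {Q} …(+2); under {G} B still reaches {M,Q,W,Y} ∋ W.
size 2: {G,M}, {G,Q}, {G,T} …(+7); under {G,M} B still reaches {Q,W,Y} ∋ W.
B↔W cannot be blocked by any observed set — no back-door set.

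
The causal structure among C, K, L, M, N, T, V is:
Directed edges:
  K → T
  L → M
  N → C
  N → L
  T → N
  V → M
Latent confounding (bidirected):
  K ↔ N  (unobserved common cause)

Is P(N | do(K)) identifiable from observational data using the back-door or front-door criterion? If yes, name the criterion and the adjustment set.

desc(K)\{K}={C,L,M,N,T}; candidates ⊆ {V}.
K↔N: latent back-door arc(s) into K.
size 0: {}; under {} K still reaches {C,L,M,N} ∋ N.
size 1: {V}; under {V} K still reaches {C,L,M,N} ∋ N.
K↔N cannot be blocked by any observed set — no back-door set.
{T}: (i) intercepts every directed K→N path; (ii) no back-door K→{T}; (iii) {K} blocks every back-door {T}→N. Front-door holds.
P(N|do(K)) = Σ_{T} P(T|K) Σ_{K'} P(N|T,K')P(K').

P(N|do(K)): frontdoor, adjust for {T}.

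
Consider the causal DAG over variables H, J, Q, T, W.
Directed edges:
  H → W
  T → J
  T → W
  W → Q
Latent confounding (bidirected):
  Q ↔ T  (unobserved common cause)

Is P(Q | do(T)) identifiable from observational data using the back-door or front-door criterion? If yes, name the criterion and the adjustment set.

P(Q|do(T)): frontdoor, adjust for {W}.

desc(T)\{T}={J,Q,W}; candidates ⊆ {H}.
T↔Q: latent back-door arc(s) into T.
size 0: {}; under {} T still reaches {Q} ∋ Q.
size 1: {H}; under {H} T still reaches {Q} ∋ Q.
T↔Q cannot be blocked by any observed set — no back-door set.
{W}: (i) intercepts every directed T→Q path; (ii) no back-door T→{W}; (iii) {T} blocks every back-door {W}→Q. Front-door holds.
P(Q|do(T)) = Σ_{W} P(W|T) Σ_{T'} P(Q|W,T')P(T').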